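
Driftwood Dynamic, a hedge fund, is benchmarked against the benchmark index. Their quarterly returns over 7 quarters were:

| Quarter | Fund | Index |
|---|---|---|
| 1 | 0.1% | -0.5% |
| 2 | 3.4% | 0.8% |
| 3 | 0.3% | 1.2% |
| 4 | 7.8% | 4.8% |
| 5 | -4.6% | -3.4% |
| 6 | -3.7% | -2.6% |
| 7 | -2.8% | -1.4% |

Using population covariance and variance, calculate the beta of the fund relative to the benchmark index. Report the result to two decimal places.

r̄p = 0.0714%,  r̄m = -0.1571%
Cov = Σ(rp − r̄p)(rm − r̄m) / 7 = 9.9612
Var(rm) = Σ(rm − r̄m)² / 7 = 6.4967
β = Cov / Var = 9.9612 / 6.4967 = 1.5333

1.53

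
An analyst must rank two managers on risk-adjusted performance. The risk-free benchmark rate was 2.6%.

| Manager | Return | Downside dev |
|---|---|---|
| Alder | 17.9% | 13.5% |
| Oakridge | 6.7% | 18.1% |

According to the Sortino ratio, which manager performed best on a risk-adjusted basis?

Alder

Alder: Sortino ratio = (17.9% − 2.6%) / 13.5% = 1.133
Oakridge: Sortino ratio = (6.7% − 2.6%) / 18.1% = 0.227
Highest: Alder (1.133).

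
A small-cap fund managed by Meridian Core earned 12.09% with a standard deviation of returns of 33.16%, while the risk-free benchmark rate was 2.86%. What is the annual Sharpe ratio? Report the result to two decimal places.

0.28

Sharpe = (Rp − Rf) / σp = (12.09% − 2.86%) / 33.16% = 9.23% / 33.16% = 0.2783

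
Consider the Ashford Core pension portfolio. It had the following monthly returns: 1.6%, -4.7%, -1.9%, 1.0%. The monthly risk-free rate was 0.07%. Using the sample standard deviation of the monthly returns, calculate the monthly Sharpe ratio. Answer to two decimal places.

r̄ = (1.6 − 4.7 − 1.9 + 1) / 4 = -4.00 / 4 = -1.0000%
Sample std dev = √[25.2600 / 3] = 2.9017%
Sharpe = (r̄ − rf) / σ = (-1.0000 − 0.07) / 2.9017 = -1.0700 / 2.9017 = -0.3687

-0.37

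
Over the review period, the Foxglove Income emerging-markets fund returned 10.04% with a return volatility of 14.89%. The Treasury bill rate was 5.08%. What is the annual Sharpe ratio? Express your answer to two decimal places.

0.33

Sharpe = (Rp − Rf) / σp = (10.04% − 5.08%) / 14.89% = 4.96% / 14.89% = 0.3331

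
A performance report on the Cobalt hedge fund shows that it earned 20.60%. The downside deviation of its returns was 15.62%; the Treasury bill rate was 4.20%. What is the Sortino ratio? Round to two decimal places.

1.05

Sortino = (Rp − Rf) / σd = (20.60% − 4.20%) / 15.62% = 16.40% / 15.62% = 1.0499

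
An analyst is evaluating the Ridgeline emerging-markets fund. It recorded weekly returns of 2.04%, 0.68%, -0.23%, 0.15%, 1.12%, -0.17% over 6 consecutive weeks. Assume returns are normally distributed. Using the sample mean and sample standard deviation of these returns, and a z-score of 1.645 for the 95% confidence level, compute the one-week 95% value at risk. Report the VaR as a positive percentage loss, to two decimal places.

Mean return μ = 3.590 / 6 = 0.5983%
Sample σ = √[Σ(r − μ)² / 5] = √[3.8347 / 5] = √0.7669 = 0.8757%
VaR = −(μ − z·σ) = −(0.5983 − 1.645 × 0.8757) = −(-0.8422) = 0.8422%

0.84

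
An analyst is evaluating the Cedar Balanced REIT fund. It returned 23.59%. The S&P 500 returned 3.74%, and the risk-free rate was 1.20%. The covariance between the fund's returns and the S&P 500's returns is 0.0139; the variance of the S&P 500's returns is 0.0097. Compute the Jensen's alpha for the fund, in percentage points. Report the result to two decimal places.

18.75

β = Cov / Var = 0.0139 / 0.0097 = 1.4330
E[R] = Rf + β(Rm − Rf) = 1.20% + 1.4330 × (3.74% − 1.20%) = 4.8398%
α = Rp − E[R] = 23.59% − 4.8398% = 18.7502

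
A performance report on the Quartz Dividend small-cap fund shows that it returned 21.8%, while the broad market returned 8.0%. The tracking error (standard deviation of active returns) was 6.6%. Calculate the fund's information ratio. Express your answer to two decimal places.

IR = (Rp − Rb) / TE = (21.8% − 8.0%) / 6.6% = 13.80% / 6.6% = 2.0909

2.09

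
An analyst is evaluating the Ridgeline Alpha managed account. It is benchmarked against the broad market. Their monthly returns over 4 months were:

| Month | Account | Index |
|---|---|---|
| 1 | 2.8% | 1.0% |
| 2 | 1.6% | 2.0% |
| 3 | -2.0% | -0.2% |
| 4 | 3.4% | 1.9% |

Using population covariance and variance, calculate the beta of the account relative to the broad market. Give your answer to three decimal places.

1.933

r̄p = 1.4500%,  r̄m = 1.1750%
Cov = Σ(rp − r̄p)(rm − r̄m) / 4 = 1.5113
Var(rm) = Σ(rm − r̄m)² / 4 = 0.7819
β = Cov / Var = 1.5113 / 0.7819 = 1.9329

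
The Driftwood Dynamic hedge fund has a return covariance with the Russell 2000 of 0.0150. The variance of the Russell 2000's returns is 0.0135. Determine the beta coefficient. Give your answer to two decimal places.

β = Cov(Rp, Rm) / Var(Rm) = 0.0150 / 0.0135 = 1.1111

1.11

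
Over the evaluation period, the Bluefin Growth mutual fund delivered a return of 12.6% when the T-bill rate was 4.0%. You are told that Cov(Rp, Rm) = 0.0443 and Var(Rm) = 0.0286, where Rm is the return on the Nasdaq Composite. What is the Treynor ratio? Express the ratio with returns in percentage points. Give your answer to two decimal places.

5.55

β = Cov / Var = 0.0443 / 0.0286 = 1.5490
Treynor = (Rp − Rf) / β = (12.6% − 4.0%) / 1.5490 = 8.60 / 1.5490 = 5.5520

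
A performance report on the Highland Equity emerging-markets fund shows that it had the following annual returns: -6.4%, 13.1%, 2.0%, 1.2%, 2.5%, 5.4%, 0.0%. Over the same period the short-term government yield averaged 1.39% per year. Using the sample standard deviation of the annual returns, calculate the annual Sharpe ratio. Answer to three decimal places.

μ = (-6.4 + 13.1 + 2 + 1.2 + 2.5 + 5.4 + 0) / 7 = 17.80 / 7 = 2.5429%
Sample std dev = √[208.1571 / 6] = 5.8901%
Sharpe = (μ − rf) / σ = (2.5429 − 1.39) / 5.8901 = 1.1529 / 5.8901 = 0.1957

0.196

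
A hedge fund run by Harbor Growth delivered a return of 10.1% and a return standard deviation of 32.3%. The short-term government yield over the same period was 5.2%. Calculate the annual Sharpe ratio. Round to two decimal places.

Sharpe = (Rp − Rf) / σp = (10.1% − 5.2%) / 32.3% = 4.90% / 32.3% = 0.1517

0.15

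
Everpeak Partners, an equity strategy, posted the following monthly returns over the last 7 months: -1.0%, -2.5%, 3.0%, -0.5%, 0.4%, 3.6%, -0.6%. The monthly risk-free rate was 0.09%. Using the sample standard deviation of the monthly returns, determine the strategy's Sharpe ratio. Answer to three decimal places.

Mean return r̄ = 2.40 / 7 = 0.3429%
Σ(r − r̄)² = (-1 − 0.3429)² + (-2.5 − 0.3429)² + (3 − 0.3429)² + … = 29.1571
σ = √[29.1571 / 6] = 2.2044%
Sharpe = (r̄ − rf) / σ = (0.3429 − 0.09) / 2.2044 = 0.2529 / 2.2044 = 0.1147

0.115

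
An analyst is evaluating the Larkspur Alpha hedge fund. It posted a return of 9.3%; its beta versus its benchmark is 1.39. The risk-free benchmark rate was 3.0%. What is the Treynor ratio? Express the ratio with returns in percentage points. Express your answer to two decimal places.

4.53

Treynor = (Rp − Rf) / β = (9.3% − 3.0%) / 1.39 = 6.30 / 1.39 = 4.5324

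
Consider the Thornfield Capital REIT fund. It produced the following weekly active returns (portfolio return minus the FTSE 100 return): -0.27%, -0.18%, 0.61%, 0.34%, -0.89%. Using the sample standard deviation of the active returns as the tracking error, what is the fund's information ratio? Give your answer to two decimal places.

r̄ = (-0.27 − 0.18 + 0.61 + 0.34 − 0.89) / 5 = -0.390 / 5 = -0.0780%
Σ(r − r̄)² = 1.3547; sample σ = √(1.3547/4) = 0.5820%
IR = r̄ / tracking error = -0.0780 / 0.5820 = -0.1340

-0.13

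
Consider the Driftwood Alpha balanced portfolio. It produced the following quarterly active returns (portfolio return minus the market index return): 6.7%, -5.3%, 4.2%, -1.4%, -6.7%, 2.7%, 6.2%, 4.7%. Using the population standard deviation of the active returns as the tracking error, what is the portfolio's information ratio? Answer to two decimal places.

Mean return r̄ = 11.10 / 8 = 1.3875%
Σ(r − r̄)² = 189.8888; population σ = √(189.8888/8) = 4.8720%
IR = r̄ / tracking error = 1.3875 / 4.8720 = 0.2848

0.28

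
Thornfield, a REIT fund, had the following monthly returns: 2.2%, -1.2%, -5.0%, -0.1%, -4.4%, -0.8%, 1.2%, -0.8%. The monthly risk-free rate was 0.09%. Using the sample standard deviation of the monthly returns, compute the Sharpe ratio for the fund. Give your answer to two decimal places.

Mean return r̄ = -8.90 / 8 = -1.1125%
Σ(r − r̄)² = 43.4688; sample σ = √(43.4688/7) = 2.4920%
Sharpe = (r̄ − rf) / σ = (-1.1125 − 0.09) / 2.4920 = -1.2025 / 2.4920 = -0.4825

-0.48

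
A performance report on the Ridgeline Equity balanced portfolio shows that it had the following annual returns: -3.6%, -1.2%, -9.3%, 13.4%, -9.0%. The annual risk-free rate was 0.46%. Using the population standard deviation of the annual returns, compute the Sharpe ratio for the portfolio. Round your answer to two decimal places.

r̄ = (-3.6 − 1.2 − 9.3 + 13.4 − 9) / 5 = -1.9400%
Σ(r − r̄)² = 342.6320; population σ = √(342.6320/5) = 8.2781%
Sharpe = (r̄ − rf) / σ = (-1.9400 − 0.46) / 8.2781 = -2.4000 / 8.2781 = -0.2899

-0.29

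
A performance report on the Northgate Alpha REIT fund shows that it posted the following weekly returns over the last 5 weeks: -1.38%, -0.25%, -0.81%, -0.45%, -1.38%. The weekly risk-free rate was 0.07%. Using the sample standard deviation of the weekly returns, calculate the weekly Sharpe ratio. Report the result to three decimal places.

-1.776

μ = (-1.38 − 0.25 − 0.81 − 0.45 − 1.38) / 5 = -4.270 / 5 = -0.8540%
Σ(r − μ)² = (-1.38 − (-0.8540))² + (-0.25 − (-0.8540))² + (-0.81 − (-0.8540))² + … = 1.0833
σ = √[1.0833 / 4] = 0.5204%
Sharpe = (μ − rf) / σ = (-0.8540 − 0.07) / 0.5204 = -0.9240 / 0.5204 = -1.7756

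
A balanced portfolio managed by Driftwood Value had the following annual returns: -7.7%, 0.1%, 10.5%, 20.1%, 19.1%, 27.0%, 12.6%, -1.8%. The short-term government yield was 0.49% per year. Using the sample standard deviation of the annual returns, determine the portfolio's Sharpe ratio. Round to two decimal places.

Mean return μ = 79.90 / 8 = 9.9875%
Σ(r − μ)² = (-7.7 − 9.9875)² + (0.1 − 9.9875)² + (10.5 − 9.9875)² + … = 1031.3688
sample σ = √(1031.3688 / 7) = √147.3384 = 12.1383%
Sharpe = (μ − rf) / σ = (9.9875 − 0.49) / 12.1383 = 9.4975 / 12.1383 = 0.7824

0.78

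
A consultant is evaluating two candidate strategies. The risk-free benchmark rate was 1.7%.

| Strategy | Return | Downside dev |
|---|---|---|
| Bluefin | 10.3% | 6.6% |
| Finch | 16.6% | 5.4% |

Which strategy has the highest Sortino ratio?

Finch

Bluefin: Sortino ratio = (10.3% − 1.7%) / 6.6% = 1.303
Finch: Sortino ratio = (16.6% − 1.7%) / 5.4% = 2.759
Highest: Finch (2.759).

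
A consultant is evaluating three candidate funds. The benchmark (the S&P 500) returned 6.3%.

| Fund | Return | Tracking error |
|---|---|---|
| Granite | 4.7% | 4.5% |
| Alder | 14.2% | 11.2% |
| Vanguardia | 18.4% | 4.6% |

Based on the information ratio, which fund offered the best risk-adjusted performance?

Vanguardia

Granite: IR = (4.7% − 6.3%) / 4.5% = -0.356
Alder: IR = (14.2% − 6.3%) / 11.2% = 0.705
Vanguardia: IR = (18.4% − 6.3%) / 4.6% = 2.630
Highest: Vanguardia (2.630).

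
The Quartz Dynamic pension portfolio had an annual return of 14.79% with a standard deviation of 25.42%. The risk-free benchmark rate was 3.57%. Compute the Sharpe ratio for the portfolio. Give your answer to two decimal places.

Sharpe = (Rp − Rf) / σp = (14.79% − 3.57%) / 25.42% = 11.22% / 25.42% = 0.4414

0.44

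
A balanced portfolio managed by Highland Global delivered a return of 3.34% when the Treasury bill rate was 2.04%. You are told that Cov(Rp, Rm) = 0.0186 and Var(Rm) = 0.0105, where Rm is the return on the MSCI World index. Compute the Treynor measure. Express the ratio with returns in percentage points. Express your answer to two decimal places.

β = Cov / Var = 0.0186 / 0.0105 = 1.7714
Treynor = (Rp − Rf) / β = (3.34% − 2.04%) / 1.7714 = 1.30 / 1.7714 = 0.7339

0.73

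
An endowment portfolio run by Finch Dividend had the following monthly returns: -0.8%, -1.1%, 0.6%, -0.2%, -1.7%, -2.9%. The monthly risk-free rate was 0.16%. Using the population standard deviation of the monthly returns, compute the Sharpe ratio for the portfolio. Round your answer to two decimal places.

r̄ = (-0.8 − 1.1 + 0.6 − 0.2 − 1.7 − 2.9) / 6 = -1.0167%
Population std dev = √[7.3483 / 6] = 1.1067%
Sharpe = (r̄ − rf) / σ = (-1.0167 − 0.16) / 1.1067 = -1.1767 / 1.1067 = -1.0633

-1.06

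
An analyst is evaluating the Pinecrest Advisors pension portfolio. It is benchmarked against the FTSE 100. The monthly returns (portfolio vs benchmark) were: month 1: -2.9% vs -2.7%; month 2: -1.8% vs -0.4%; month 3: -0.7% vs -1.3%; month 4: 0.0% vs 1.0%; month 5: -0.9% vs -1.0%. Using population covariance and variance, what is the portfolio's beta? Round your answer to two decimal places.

r̄p = -1.2600%,  r̄m = -0.8800%
Cov = Σ(rp − r̄p)(rm − r̄m) / 5 = 0.9632
Var(rm) = Σ(rm − r̄m)² / 5 = 1.4536
β = Cov / Var = 0.9632 / 1.4536 = 0.6626

0.66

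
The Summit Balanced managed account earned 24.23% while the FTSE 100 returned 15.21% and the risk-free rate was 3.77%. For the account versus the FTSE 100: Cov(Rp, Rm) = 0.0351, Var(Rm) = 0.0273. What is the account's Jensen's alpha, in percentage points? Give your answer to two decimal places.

5.75

β = Cov / Var = 0.0351 / 0.0273 = 1.2857
E[R] = Rf + β(Rm − Rf) = 3.77% + 1.2857 × (15.21% − 3.77%) = 18.4784%
α = Rp − E[R] = 24.23% − 18.4784% = 5.7516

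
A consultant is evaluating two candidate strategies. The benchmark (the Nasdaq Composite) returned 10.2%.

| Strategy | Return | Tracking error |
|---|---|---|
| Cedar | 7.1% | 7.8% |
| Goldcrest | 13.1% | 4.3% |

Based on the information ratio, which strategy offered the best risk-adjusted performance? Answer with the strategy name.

Cedar: IR = (7.1% − 10.2%) / 7.8% = -0.397
Goldcrest: IR = (13.1% − 10.2%) / 4.3% = 0.674
Highest: Goldcrest (0.674).

Goldcrest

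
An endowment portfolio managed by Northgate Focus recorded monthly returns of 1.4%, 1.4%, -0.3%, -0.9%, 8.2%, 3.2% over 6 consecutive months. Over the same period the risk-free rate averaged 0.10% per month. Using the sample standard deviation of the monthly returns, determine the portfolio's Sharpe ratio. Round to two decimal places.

r̄ = (1.4 + 1.4 − 0.3 − 0.9 + 8.2 + 3.2) / 6 = 13.00 / 6 = 2.1667%
Sample std dev = √[54.1333 / 5] = 3.2904%
Sharpe = (r̄ − rf) / σ = (2.1667 − 0.1) / 3.2904 = 2.0667 / 3.2904 = 0.6281

0.63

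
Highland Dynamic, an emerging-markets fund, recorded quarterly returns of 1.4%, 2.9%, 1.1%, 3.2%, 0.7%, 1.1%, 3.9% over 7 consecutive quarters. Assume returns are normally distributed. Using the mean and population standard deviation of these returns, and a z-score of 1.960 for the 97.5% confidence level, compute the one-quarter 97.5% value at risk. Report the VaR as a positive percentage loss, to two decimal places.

0.24

r̄ = (1.4 + 2.9 + 1.1 + 3.2 + 0.7 + 1.1 + 3.9) / 7 = 14.30 / 7 = 2.0429%
Σ(r − r̄)² = 9.5171; population σ = √(9.5171/7) = 1.1660%
VaR = −(r̄ − z·σ) = −(2.0429 − 1.960 × 1.1660) = −(-0.2425) = 0.2425%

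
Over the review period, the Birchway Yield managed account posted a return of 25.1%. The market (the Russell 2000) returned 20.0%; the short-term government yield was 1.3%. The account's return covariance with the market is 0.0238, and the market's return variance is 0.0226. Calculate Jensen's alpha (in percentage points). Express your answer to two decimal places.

β = Cov / Var = 0.0238 / 0.0226 = 1.0531
E[R] = Rf + β(Rm − Rf) = 1.3% + 1.0531 × (20.0% − 1.3%) = 20.9930%
α = Rp − E[R] = 25.1% − 20.9930% = 4.1070

4.11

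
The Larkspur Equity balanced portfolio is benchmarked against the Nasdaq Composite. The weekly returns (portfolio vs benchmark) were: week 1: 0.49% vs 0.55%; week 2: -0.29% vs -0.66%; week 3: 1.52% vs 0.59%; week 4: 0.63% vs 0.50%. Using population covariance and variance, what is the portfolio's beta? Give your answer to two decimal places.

r̄p = 0.5875%,  r̄m = 0.2450%
Cov = Σ(rp − r̄p)(rm − r̄m) / 4 = 0.2742
Var(rm) = Σ(rm − r̄m)² / 4 = 0.2740
β = Cov / Var = 0.2742 / 0.2740 = 1.0007

1.00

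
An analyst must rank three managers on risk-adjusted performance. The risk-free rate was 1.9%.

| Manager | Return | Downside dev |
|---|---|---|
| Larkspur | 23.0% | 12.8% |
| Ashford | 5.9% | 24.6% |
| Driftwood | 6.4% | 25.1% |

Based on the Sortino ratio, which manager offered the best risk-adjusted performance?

Larkspur

Larkspur: Sortino ratio = (23.0% − 1.9%) / 12.8% = 1.648
Ashford: Sortino ratio = (5.9% − 1.9%) / 24.6% = 0.163
Driftwood: Sortino ratio = (6.4% − 1.9%) / 25.1% = 0.179
Highest: Larkspur (1.648).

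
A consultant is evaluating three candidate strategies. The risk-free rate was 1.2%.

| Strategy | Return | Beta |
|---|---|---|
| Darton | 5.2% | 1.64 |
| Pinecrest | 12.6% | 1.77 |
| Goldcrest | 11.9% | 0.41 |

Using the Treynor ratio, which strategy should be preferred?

Goldcrest

Darton: Treynor = (5.2% − 1.2%) / 1.64 = 2.439
Pinecrest: Treynor = (12.6% − 1.2%) / 1.77 = 6.441
Goldcrest: Treynor = (11.9% − 1.2%) / 0.41 = 26.098
Highest: Goldcrest (26.098).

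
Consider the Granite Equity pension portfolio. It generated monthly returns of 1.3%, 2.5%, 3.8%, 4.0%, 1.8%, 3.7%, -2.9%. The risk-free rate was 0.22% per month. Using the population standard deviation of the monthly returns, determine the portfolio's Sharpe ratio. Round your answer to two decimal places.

Mean return μ = 14.20 / 7 = 2.0286%
Population std dev = √[34.9143 / 7] = 2.2333%
Sharpe = (μ − rf) / σ = (2.0286 − 0.22) / 2.2333 = 1.8086 / 2.2333 = 0.8098

0.81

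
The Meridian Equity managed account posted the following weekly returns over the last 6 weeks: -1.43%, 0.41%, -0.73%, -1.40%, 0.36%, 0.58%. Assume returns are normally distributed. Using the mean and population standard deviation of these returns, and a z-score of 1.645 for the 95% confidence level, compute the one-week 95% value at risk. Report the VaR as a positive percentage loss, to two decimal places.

1.77

Mean return r̄ = -2.210 / 6 = -0.3683%
Population σ = √[Σ(r − r̄)² / 6] = √[4.3579 / 6] = √0.7263 = 0.8522%
VaR = −(r̄ − z·σ) = −(-0.3683 − 1.645 × 0.8522) = −(-1.7702) = 1.7702%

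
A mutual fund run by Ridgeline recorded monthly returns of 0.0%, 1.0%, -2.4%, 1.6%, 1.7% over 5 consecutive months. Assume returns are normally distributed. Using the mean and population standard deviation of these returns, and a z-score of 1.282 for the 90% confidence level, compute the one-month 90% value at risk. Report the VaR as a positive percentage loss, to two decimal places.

1.56

r̄ = (0 + 1 − 2.4 + 1.6 + 1.7) / 5 = 1.90 / 5 = 0.3800%
Σ(r − r̄)² = (0 − 0.3800)² + (1 − 0.3800)² + (-2.4 − 0.3800)² + … = 11.4880
population σ = √(11.4880 / 5) = √2.2976 = 1.5158%
VaR = −(r̄ − z·σ) = −(0.3800 − 1.282 × 1.5158) = −(-1.5633) = 1.5633%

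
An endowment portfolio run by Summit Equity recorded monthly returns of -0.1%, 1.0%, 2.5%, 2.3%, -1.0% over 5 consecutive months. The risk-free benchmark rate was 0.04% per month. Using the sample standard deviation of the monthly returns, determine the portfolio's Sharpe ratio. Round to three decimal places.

μ = (-0.1 + 1 + 2.5 + 2.3 − 1) / 5 = 0.9400%
Σ(r − μ)² = (-0.1 − 0.9400)² + (1 − 0.9400)² + (2.5 − 0.9400)² + … = 9.1320
σ = √[9.1320 / 4] = 1.5110%
Sharpe = (μ − rf) / σ = (0.9400 − 0.04) / 1.5110 = 0.9000 / 1.5110 = 0.5956

0.596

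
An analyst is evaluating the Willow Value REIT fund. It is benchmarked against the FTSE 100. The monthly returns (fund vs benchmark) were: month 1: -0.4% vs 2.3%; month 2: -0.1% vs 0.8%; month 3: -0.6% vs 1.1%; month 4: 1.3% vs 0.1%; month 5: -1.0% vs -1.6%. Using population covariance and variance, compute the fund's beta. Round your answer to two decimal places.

0.06

r̄p = -0.1600%,  r̄m = 0.5400%
Cov = Σ(rp − r̄p)(rm − r̄m) / 5 = 0.1004
Var(rm) = Σ(rm − r̄m)² / 5 = 1.6504
β = Cov / Var = 0.1004 / 1.6504 = 0.0608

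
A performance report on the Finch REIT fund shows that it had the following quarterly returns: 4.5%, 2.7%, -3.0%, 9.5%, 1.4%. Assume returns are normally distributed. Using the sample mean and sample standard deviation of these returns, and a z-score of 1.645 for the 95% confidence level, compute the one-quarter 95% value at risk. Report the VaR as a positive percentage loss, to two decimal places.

Mean return r̄ = 15.10 / 5 = 3.0200%
Σ(r − r̄)² = (4.5 − 3.0200)² + (2.7 − 3.0200)² + … = 83.1480
sample σ = √(83.1480 / 4) = √20.7870 = 4.5593%
VaR = −(r̄ − z·σ) = −(3.0200 − 1.645 × 4.5593) = −(-4.4800) = 4.4800%

4.48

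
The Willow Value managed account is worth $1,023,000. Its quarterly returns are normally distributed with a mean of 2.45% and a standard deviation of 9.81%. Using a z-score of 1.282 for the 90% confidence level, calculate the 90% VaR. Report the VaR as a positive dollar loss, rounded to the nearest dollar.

Return at the 90% tail: μ − z·σ = 2.45% − 1.282 × 9.81% = 2.45 − 12.57642 = -10.12642%
VaR = −(-10.12642%) × $1,023,000 = 10.12642% × $1,023,000 = $103,593

$103,593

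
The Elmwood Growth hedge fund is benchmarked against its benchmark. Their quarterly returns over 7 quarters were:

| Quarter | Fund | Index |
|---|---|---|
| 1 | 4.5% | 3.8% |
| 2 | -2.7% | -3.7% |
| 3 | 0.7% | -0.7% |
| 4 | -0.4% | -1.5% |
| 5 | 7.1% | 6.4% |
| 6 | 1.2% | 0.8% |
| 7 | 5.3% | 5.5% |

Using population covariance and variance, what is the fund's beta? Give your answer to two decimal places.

0.91

r̄p = 2.2429%,  r̄m = 1.5143%
Cov = Σ(rp − r̄p)(rm − r̄m) / 7 = 11.2822
Var(rm) = Σ(rm − r̄m)² / 7 = 12.3812
β = Cov / Var = 11.2822 / 12.3812 = 0.9112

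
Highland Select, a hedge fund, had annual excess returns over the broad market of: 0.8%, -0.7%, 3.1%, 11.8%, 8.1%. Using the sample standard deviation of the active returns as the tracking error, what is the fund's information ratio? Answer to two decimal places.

0.89

μ = (0.8 − 0.7 + 3.1 + 11.8 + 8.1) / 5 = 23.10 / 5 = 4.6200%
Σ(r − μ)² = 108.8680; sample σ = √(108.8680/4) = 5.2170%
IR = μ / tracking error = 4.6200 / 5.2170 = 0.8856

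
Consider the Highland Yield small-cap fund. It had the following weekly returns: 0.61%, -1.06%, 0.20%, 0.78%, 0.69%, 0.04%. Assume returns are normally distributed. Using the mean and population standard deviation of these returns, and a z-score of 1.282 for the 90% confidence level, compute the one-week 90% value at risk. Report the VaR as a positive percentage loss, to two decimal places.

0.59

Mean return r̄ = 1.260 / 6 = 0.2100%
Σ(r − r̄)² = (0.61 − 0.2100)² + (-1.06 − 0.2100)² + (0.2 − 0.2100)² + … = 2.3572
σ = √[2.3572 / 6] = 0.6268%
VaR = −(r̄ − z·σ) = −(0.2100 − 1.282 × 0.6268) = −(-0.5936) = 0.5936%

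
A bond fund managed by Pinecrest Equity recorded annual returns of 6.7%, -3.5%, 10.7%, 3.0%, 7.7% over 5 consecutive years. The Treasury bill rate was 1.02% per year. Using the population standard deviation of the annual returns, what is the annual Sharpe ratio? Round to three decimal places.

0.800

Mean return r̄ = 24.60 / 5 = 4.9200%
Σ(r − r̄)² = (6.7 − 4.9200)² + (-3.5 − 4.9200)² + … = 118.8880
population σ = √(118.8880 / 5) = √23.7776 = 4.8762%
Sharpe = (r̄ − rf) / σ = (4.9200 − 1.02) / 4.8762 = 3.9000 / 4.8762 = 0.7998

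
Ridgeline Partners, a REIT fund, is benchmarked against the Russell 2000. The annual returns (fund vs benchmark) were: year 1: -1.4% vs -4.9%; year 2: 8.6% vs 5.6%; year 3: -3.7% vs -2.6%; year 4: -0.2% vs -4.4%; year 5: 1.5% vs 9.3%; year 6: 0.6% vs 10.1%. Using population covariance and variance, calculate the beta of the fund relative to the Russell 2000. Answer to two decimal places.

0.31

r̄p = 0.9000%,  r̄m = 2.1833%
Cov = Σ(rp − r̄p)(rm − r̄m) / 6 = 12.2900
Var(rm) = Σ(rm − r̄m)² / 6 = 40.2314
β = Cov / Var = 12.2900 / 40.2314 = 0.3055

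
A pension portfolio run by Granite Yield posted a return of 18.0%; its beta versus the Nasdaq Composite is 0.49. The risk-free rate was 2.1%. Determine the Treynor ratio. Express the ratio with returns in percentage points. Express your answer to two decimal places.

Treynor = (Rp − Rf) / β = (18.0% − 2.1%) / 0.49 = 15.90 / 0.49 = 32.4490

32.45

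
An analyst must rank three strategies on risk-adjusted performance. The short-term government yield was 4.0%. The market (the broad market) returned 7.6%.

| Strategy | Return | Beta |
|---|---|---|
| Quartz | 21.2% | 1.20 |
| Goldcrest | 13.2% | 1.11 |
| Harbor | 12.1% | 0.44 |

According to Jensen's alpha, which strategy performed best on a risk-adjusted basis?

Quartz: α = 21.2% − [4.0% + 1.20 × (7.6% − 4.0%)] = 12.880
Goldcrest: α = 13.2% − [4.0% + 1.11 × (7.6% − 4.0%)] = 5.204
Harbor: α = 12.1% − [4.0% + 0.44 × (7.6% − 4.0%)] = 6.516
Highest: Quartz (12.880).

Quartz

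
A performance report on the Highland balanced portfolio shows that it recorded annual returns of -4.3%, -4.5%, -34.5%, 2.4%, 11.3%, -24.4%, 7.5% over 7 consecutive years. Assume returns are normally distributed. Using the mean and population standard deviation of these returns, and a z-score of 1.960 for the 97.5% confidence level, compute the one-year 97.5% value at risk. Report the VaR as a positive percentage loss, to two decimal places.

μ = (-4.3 − 4.5 − 34.5 + 2.4 + 11.3 − 24.4 + 7.5) / 7 = -6.6429%
Σ(r − μ)² = (-4.3 − (-6.6429))² + (-4.5 − (-6.6429))² + … = 1705.1571
population σ = √(1705.1571 / 7) = √243.5939 = 15.6075%
VaR = −(μ − z·σ) = −(-6.6429 − 1.960 × 15.6075) = −(-37.2336) = 37.2336%

37.23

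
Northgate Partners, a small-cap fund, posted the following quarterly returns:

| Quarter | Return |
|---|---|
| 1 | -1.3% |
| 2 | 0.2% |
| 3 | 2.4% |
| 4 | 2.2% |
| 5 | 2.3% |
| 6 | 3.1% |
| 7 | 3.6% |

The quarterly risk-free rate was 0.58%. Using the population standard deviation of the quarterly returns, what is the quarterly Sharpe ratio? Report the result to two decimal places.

Mean return μ = 12.50 / 7 = 1.7857%
Population std dev = √[17.8686 / 7] = 1.5977%
Sharpe = (μ − rf) / σ = (1.7857 − 0.58) / 1.5977 = 1.2057 / 1.5977 = 0.7546

0.75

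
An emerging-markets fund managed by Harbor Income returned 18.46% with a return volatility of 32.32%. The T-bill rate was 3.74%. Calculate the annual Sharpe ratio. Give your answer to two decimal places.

Sharpe = (Rp − Rf) / σp = (18.46% − 3.74%) / 32.32% = 14.72% / 32.32% = 0.4554

0.46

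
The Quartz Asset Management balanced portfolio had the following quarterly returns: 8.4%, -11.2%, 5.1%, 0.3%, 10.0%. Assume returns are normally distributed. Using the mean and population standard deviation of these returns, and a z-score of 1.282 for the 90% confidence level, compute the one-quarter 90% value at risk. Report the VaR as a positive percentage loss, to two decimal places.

r̄ = (8.4 − 11.2 + 5.1 + 0.3 + 10) / 5 = 12.60 / 5 = 2.5200%
Σ(r − r̄)² = (8.4 − 2.5200)² + (-11.2 − 2.5200)² + (5.1 − 2.5200)² + … = 290.3480
population σ = √(290.3480 / 5) = √58.0696 = 7.6203%
VaR = −(r̄ − z·σ) = −(2.5200 − 1.282 × 7.6203) = −(-7.2492) = 7.2492%

7.25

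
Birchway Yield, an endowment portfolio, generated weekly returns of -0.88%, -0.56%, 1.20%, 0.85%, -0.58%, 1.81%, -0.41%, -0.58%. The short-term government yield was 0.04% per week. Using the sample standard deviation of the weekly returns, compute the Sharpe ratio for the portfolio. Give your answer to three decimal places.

0.065

Mean return μ = 0.850 / 8 = 0.1063%
Sample σ = √[Σ(r − μ)² / 7] = √[7.2772 / 7] = √1.0396 = 1.0196%
Sharpe = (μ − rf) / σ = (0.1063 − 0.04) / 1.0196 = 0.0663 / 1.0196 = 0.0650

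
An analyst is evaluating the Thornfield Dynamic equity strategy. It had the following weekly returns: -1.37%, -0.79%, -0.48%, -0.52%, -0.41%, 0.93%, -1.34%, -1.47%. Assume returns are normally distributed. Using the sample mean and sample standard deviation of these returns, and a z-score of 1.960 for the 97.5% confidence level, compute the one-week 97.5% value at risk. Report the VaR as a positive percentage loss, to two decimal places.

2.21

μ = (-1.37 − 0.79 − 0.48 − 0.52 − 0.41 + 0.93 − 1.34 − 1.47) / 8 = -0.6813%
Σ(r − μ)² = 4.2785; sample σ = √(4.2785/7) = 0.7818%
VaR = −(μ − z·σ) = −(-0.6813 − 1.960 × 0.7818) = −(-2.2136) = 2.2136%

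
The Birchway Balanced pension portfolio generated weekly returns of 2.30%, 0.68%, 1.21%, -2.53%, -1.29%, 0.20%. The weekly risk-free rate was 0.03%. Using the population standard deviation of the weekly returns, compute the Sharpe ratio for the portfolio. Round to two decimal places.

Mean return μ = 0.570 / 6 = 0.0950%
Σ(r − μ)² = (2.3 − 0.0950)² + (0.68 − 0.0950)² + … = 15.2674
σ = √[15.2674 / 6] = 1.5952%
Sharpe = (μ − rf) / σ = (0.0950 − 0.03) / 1.5952 = 0.0650 / 1.5952 = 0.0407

0.04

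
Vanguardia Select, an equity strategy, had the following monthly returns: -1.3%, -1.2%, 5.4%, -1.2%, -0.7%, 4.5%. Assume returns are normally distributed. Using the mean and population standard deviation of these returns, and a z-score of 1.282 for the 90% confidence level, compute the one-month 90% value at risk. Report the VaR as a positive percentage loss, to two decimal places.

r̄ = (-1.3 − 1.2 + 5.4 − 1.2 − 0.7 + 4.5) / 6 = 5.50 / 6 = 0.9167%
Σ(r − r̄)² = 49.4283; population σ = √(49.4283/6) = 2.8702%
VaR = −(r̄ − z·σ) = −(0.9167 − 1.282 × 2.8702) = −(-2.7629) = 2.7629%

2.76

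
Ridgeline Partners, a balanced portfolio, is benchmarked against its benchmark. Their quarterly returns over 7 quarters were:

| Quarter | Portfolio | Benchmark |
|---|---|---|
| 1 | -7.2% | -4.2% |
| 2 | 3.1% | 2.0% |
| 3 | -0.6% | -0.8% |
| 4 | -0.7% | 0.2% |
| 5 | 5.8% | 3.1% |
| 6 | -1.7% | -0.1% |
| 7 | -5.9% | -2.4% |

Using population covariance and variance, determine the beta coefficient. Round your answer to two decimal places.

r̄p = -1.0286%,  r̄m = -0.3143%
Cov = Σ(rp − r̄p)(rm − r̄m) / 7 = 9.5467
Var(rm) = Σ(rm − r̄m)² / 7 = 5.2869
β = Cov / Var = 9.5467 / 5.2869 = 1.8057

1.81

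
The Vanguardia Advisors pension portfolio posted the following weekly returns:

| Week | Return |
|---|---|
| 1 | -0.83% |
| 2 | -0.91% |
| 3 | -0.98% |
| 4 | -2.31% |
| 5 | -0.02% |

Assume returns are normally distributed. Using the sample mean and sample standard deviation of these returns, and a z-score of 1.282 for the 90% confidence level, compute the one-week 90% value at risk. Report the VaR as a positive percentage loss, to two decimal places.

2.07

r̄ = (-0.83 − 0.91 − 0.98 − 2.31 − 0.02) / 5 = -5.050 / 5 = -1.0100%
Σ(r − r̄)² = 2.7134; sample σ = √(2.7134/4) = 0.8236%
VaR = −(r̄ − z·σ) = −(-1.0100 − 1.282 × 0.8236) = −(-2.0659) = 2.0659%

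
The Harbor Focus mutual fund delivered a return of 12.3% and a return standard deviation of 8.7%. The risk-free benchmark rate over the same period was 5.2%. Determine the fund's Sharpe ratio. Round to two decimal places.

Sharpe = (Rp − Rf) / σp = (12.3% − 5.2%) / 8.7% = 7.10% / 8.7% = 0.8161

0.82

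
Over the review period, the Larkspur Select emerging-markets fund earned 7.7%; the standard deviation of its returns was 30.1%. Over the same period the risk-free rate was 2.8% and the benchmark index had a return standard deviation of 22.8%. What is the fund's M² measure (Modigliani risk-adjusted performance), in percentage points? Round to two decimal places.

6.51

Sharpe = (Rp − Rf) / σp = (7.7% − 2.8%) / 30.1% = 0.1628
M² = Rf + Sharpe × σm = 2.8% + 0.1628 × 22.8% = 6.5118%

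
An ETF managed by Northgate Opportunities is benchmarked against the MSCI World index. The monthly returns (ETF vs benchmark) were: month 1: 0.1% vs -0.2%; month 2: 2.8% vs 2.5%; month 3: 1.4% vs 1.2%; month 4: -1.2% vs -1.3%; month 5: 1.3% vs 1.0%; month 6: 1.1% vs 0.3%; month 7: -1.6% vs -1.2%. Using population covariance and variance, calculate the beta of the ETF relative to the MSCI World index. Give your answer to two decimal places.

1.12

r̄p = 0.5571%,  r̄m = 0.3286%
Cov = Σ(rp − r̄p)(rm − r̄m) / 7 = 1.7841
Var(rm) = Σ(rm − r̄m)² / 7 = 1.5992
β = Cov / Var = 1.7841 / 1.5992 = 1.1156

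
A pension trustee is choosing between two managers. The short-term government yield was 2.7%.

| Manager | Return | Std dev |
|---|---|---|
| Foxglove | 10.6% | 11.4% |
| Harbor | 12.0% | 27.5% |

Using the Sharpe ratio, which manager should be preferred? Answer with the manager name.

Foxglove: Sharpe ratio = (10.6% − 2.7%) / 11.4% = 0.693
Harbor: Sharpe ratio = (12.0% − 2.7%) / 27.5% = 0.338
Highest: Foxglove (0.693).

Foxglove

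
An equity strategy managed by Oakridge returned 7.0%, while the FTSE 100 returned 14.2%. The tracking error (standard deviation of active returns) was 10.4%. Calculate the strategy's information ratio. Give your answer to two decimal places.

-0.69

IR = (Rp − Rb) / TE = (7.0% − 14.2%) / 10.4% = -7.20% / 10.4% = -0.6923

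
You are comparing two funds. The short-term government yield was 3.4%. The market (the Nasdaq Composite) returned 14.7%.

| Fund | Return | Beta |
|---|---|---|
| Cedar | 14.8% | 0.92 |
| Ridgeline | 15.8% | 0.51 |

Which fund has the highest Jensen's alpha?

Cedar: α = 14.8% − [3.4% + 0.92 × (14.7% − 3.4%)] = 1.004
Ridgeline: α = 15.8% − [3.4% + 0.51 × (14.7% − 3.4%)] = 6.637
Highest: Ridgeline (6.637).

Ridgeline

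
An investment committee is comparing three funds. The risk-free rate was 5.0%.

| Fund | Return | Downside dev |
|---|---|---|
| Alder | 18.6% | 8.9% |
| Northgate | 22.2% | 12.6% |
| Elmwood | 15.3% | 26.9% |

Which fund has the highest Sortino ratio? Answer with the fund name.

Alder: Sortino ratio = (18.6% − 5.0%) / 8.9% = 1.528
Northgate: Sortino ratio = (22.2% − 5.0%) / 12.6% = 1.365
Elmwood: Sortino ratio = (15.3% − 5.0%) / 26.9% = 0.383
Highest: Alder (1.528).

Alder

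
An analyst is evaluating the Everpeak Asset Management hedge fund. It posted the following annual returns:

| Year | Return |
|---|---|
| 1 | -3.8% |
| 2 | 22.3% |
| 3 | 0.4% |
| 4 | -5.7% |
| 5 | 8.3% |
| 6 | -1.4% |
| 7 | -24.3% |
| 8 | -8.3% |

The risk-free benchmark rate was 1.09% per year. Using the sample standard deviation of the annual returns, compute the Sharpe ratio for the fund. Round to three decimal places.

-0.198

μ = (-3.8 + 22.3 + 0.4 − 5.7 + 8.3 − 1.4 − 24.3 − 8.3) / 8 = -1.5625%
Σ(r − μ)² = 1255.0788; sample σ = √(1255.0788/7) = 13.3902%
Sharpe = (μ − rf) / σ = (-1.5625 − 1.09) / 13.3902 = -2.6525 / 13.3902 = -0.1981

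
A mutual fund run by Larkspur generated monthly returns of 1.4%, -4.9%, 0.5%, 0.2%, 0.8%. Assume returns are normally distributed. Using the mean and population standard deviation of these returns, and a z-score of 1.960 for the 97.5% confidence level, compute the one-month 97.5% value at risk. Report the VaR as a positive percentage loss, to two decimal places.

4.88

r̄ = (1.4 − 4.9 + 0.5 + 0.2 + 0.8) / 5 = -2.00 / 5 = -0.4000%
Σ(r − r̄)² = 26.1000; population σ = √(26.1000/5) = 2.2847%
VaR = −(r̄ − z·σ) = −(-0.4000 − 1.960 × 2.2847) = −(-4.8780) = 4.8780%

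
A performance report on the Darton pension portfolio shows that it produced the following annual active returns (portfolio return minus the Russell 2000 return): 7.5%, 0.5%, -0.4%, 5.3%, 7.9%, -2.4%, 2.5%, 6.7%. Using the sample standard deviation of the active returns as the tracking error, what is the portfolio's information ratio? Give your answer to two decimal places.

r̄ = (7.5 + 0.5 − 0.4 + 5.3 + 7.9 − 2.4 + 2.5 + 6.7) / 8 = 27.60 / 8 = 3.4500%
Σ(r − r̄)² = 108.8400; sample σ = √(108.8400/7) = 3.9432%
IR = r̄ / tracking error = 3.4500 / 3.9432 = 0.8749

0.87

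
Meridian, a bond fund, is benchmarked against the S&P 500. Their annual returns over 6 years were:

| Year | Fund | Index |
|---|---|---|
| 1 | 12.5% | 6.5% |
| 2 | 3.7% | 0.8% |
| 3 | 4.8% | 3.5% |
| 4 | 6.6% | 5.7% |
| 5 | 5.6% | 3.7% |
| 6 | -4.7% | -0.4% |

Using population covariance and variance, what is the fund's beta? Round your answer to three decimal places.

r̄p = 4.7500%,  r̄m = 3.3000%
Cov = Σ(rp − r̄p)(rm − r̄m) / 6 = 11.1967
Var(rm) = Σ(rm − r̄m)² / 6 = 6.0233
β = Cov / Var = 11.1967 / 6.0233 = 1.8589

1.859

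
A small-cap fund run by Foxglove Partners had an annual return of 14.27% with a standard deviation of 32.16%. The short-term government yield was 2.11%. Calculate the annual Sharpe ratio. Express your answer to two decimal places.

0.38

Sharpe = (Rp − Rf) / σp = (14.27% − 2.11%) / 32.16% = 12.16% / 32.16% = 0.3781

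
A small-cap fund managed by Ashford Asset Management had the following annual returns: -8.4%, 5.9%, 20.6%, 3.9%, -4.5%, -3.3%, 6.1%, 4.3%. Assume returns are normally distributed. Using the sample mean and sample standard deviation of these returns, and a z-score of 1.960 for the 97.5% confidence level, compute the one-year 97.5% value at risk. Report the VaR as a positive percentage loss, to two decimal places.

14.40

r̄ = (-8.4 + 5.9 + 20.6 + 3.9 − 4.5 − 3.3 + 6.1 + 4.3) / 8 = 3.0750%
Σ(r − r̄)² = (-8.4 − 3.0750)² + (5.9 − 3.0750)² + (20.6 − 3.0750)² + … = 556.1350
σ = √[556.1350 / 7] = 8.9134%
VaR = −(r̄ − z·σ) = −(3.0750 − 1.960 × 8.9134) = −(-14.3953) = 14.3953%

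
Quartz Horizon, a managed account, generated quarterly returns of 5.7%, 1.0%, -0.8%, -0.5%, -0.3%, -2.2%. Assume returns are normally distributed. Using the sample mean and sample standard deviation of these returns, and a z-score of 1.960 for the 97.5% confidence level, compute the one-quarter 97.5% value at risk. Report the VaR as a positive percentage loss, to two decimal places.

r̄ = (5.7 + 1 − 0.8 − 0.5 − 0.3 − 2.2) / 6 = 2.90 / 6 = 0.4833%
Sample std dev = √[37.9083 / 5] = 2.7535%
VaR = −(r̄ − z·σ) = −(0.4833 − 1.960 × 2.7535) = −(-4.9136) = 4.9136%

4.91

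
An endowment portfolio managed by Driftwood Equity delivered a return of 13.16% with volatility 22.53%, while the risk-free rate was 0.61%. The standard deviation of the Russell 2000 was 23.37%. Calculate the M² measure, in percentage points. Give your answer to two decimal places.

Sharpe = (Rp − Rf) / σp = (13.16% − 0.61%) / 22.53% = 0.5570
M² = Rf + Sharpe × σm = 0.61% + 0.5570 × 23.37% = 13.6271%

13.63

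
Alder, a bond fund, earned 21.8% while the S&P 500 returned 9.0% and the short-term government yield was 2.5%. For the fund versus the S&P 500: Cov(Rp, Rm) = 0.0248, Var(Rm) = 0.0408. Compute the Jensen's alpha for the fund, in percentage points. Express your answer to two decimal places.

15.35

β = Cov / Var = 0.0248 / 0.0408 = 0.6078
E[R] = Rf + β(Rm − Rf) = 2.5% + 0.6078 × (9.0% − 2.5%) = 6.4507%
α = Rp − E[R] = 21.8% − 6.4507% = 15.3493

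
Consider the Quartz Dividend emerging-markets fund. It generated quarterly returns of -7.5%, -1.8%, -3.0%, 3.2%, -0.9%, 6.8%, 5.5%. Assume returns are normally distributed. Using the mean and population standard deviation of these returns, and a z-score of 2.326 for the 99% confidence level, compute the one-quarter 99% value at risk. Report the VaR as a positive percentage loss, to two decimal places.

μ = (-7.5 − 1.8 − 3 + 3.2 − 0.9 + 6.8 + 5.5) / 7 = 2.30 / 7 = 0.3286%
Σ(r − μ)² = (-7.5 − 0.3286)² + (-1.8 − 0.3286)² + (-3 − 0.3286)² + … = 155.2743
σ = √[155.2743 / 7] = 4.7098%
VaR = −(μ − z·σ) = −(0.3286 − 2.326 × 4.7098) = −(-10.6264) = 10.6264%

10.63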